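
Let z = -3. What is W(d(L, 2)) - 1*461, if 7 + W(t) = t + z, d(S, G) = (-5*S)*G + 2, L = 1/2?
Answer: -474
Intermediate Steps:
L = ½ ≈ 0.50000
d(S, G) = 2 - 5*G*S (d(S, G) = -5*G*S + 2 = 2 - 5*G*S)
W(t) = -10 + t (W(t) = -7 + (t - 3) = -7 + (-3 + t) = -10 + t)
W(d(L, 2)) - 1*461 = (-10 + (2 - 5*2*½)) - 1*461 = (-10 + (2 - 5)) - 461 = (-10 - 3) - 461 = -13 - 461 = -474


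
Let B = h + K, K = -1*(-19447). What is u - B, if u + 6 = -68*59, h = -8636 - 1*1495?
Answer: -13334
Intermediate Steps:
h = -10131 (h = -8636 - 1495 = -10131)
K = 19447
u = -4018 (u = -6 - 68*59 = -6 - 4012 = -4018)
B = 9316 (B = -10131 + 19447 = 9316)
u - B = -4018 - 1*9316 = -4018 - 9316 = -13334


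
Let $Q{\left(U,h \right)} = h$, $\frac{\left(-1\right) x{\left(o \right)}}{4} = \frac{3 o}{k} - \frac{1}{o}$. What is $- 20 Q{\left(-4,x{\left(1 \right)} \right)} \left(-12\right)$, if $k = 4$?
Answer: $240$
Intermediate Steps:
$x{\left(o \right)} = - 3 o + \frac{4}{o}$ ($x{\left(o \right)} = - 4 \left(\frac{3 o}{4} - \frac{1}{o}\right) = - 4 \left(- \frac{1}{o} + \frac{3 o}{4}\right) = - 3 o + \frac{4}{o}$)
$- 20 Q{\left(-4,x{\left(1 \right)} \right)} \left(-12\right) = - 20 \left(\left(-3\right) 1 + \frac{4}{1}\right) \left(-12\right) = - 20 \left(-3 + 4 \cdot 1\right) \left(-12\right) = - 20 \left(-3 + 4\right) \left(-12\right) = \left(-20\right) 1 \left(-12\right) = \left(-20\right) \left(-12\right) = 240$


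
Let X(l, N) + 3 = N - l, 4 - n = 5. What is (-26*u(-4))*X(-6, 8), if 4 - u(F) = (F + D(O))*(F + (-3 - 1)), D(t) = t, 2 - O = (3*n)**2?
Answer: 24024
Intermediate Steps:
n = -1 (n = 4 - 1*5 = 4 - 5 = -1)
O = -7 (O = 2 - (3*(-1))**2 = 2 - 1*(-3)**2 = 2 - 1*9 = 2 - 9 = -7)
X(l, N) = -3 + N - l (X(l, N) = -3 + (N - l) = -3 + N - l)
u(F) = 4 - (-7 + F)*(-4 + F) (u(F) = 4 - (F - 7)*(F + (-3 - 1)) = 4 - (-7 + F)*(F - 4) = 4 - (-7 + F)*(-4 + F))
(-26*u(-4))*X(-6, 8) = (-26*(-24 - 1*(-4)**2 + 11*(-4)))*(-3 + 8 - 1*(-6)) = (-26*(-24 - 1*16 - 44))*(-3 + 8 + 6) = -26*(-24 - 16 - 44)*11 = -26*(-84)*11 = 2184*11 = 24024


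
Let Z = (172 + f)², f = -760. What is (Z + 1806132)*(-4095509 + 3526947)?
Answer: -1223474922312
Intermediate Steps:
Z = 345744 (Z = (172 - 760)² = (-588)² = 345744)
(Z + 1806132)*(-4095509 + 3526947) = (345744 + 1806132)*(-4095509 + 3526947) = 2151876*(-568562) = -1223474922312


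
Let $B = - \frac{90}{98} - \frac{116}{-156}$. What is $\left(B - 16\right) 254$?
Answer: $- \frac{7851140}{1911} \approx -4108.4$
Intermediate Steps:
$B = - \frac{334}{1911}$ ($B = \left(-90\right) \frac{1}{98} - - \frac{29}{39} = - \frac{45}{49} + \frac{29}{39} = - \frac{334}{1911} \approx -0.17478$)
$\left(B - 16\right) 254 = \left(- \frac{334}{1911} - 16\right) 254 = \left(- \frac{30910}{1911}\right) 254 = - \frac{7851140}{1911}$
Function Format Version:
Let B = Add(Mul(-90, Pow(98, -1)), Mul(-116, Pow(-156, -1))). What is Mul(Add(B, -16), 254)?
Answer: Rational(-7851140, 1911) ≈ -4108.4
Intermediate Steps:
B = Rational(-334, 1911) (B = Add(Mul(-90, Rational(1, 98)), Mul(-116, Rational(-1, 156))) = Add(Rational(-45, 49), Rational(29, 39)) = Rational(-334, 1911) ≈ -0.17478)
Mul(Add(B, -16), 254) = Mul(Add(Rational(-334, 1911), -16), 254) = Mul(Rational(-30910, 1911), 254) = Rational(-7851140, 1911)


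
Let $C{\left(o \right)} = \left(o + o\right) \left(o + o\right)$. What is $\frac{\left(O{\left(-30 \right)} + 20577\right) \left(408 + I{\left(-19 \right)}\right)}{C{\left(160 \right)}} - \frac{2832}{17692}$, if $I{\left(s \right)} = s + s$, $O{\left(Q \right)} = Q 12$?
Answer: $\frac{3301282347}{45291520} \approx 72.89$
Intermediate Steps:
$O{\left(Q \right)} = 12 Q$
$I{\left(s \right)} = 2 s$
$C{\left(o \right)} = 4 o^{2}$ ($C{\left(o \right)} = 2 o 2 o = 4 o^{2}$)
$\frac{\left(O{\left(-30 \right)} + 20577\right) \left(408 + I{\left(-19 \right)}\right)}{C{\left(160 \right)}} - \frac{2832}{17692} = \frac{\left(12 \left(-30\right) + 20577\right) \left(408 + 2 \left(-19\right)\right)}{4 \cdot 160^{2}} - \frac{2832}{17692} = \frac{\left(-360 + 20577\right) \left(408 - 38\right)}{4 \cdot 25600} - \frac{708}{4423} = \frac{20217 \cdot 370}{102400} - \frac{708}{4423} = 7480290 \cdot \frac{1}{102400} - \frac{708}{4423} = \frac{748029}{10240} - \frac{708}{4423} = \frac{3301282347}{45291520}$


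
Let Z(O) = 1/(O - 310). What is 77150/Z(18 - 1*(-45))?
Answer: -19056050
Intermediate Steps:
Z(O) = 1/(-310 + O)
77150/Z(18 - 1*(-45)) = 77150/(1/(-310 + (18 - 1*(-45)))) = 77150/(1/(-310 + (18 + 45))) = 77150/(1/(-310 + 63)) = 77150/(1/(-247)) = 77150/(-1/247) = 77150*(-247) = -19056050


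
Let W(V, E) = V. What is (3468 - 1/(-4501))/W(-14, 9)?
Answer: -15609469/63014 ≈ -247.71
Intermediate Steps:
(3468 - 1/(-4501))/W(-14, 9) = (3468 - 1/(-4501))/(-14) = (3468 - 1*(-1/4501))*(-1/14) = (3468 + 1/4501)*(-1/14) = (15609469/4501)*(-1/14) = -15609469/63014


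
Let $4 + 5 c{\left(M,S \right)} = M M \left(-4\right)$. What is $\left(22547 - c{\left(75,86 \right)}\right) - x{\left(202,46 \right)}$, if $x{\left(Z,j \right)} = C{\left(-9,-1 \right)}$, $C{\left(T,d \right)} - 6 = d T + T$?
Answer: $\frac{135209}{5} \approx 27042.0$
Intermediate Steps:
$C{\left(T,d \right)} = 6 + T + T d$ ($C{\left(T,d \right)} = 6 + \left(d T + T\right) = 6 + \left(T d + T\right) = 6 + \left(T + T d\right) = 6 + T + T d$)
$x{\left(Z,j \right)} = 6$ ($x{\left(Z,j \right)} = 6 - 9 - -9 = 6 - 9 + 9 = 6$)
$c{\left(M,S \right)} = - \frac{4}{5} - \frac{4 M^{2}}{5}$ ($c{\left(M,S \right)} = - \frac{4}{5} + \frac{M M \left(-4\right)}{5} = - \frac{4}{5} + \frac{M^{2} \left(-4\right)}{5} = - \frac{4}{5} + \frac{\left(-4\right) M^{2}}{5} = - \frac{4}{5} - \frac{4 M^{2}}{5}$)
$\left(22547 - c{\left(75,86 \right)}\right) - x{\left(202,46 \right)} = \left(22547 - \left(- \frac{4}{5} - \frac{4 \cdot 75^{2}}{5}\right)\right) - 6 = \left(22547 - \left(- \frac{4}{5} - 4500\right)\right) - 6 = \left(22547 - - \frac{22504}{5}\right) - 6 = \left(22547 + \frac{22504}{5}\right) - 6 = \frac{135239}{5} - 6 = \frac{135209}{5}$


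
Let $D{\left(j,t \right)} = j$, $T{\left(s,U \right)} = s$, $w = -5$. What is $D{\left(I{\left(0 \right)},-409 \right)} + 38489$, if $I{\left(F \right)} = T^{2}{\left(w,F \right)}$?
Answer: $38514$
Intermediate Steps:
$I{\left(F \right)} = 25$ ($I{\left(F \right)} = \left(-5\right)^{2} = 25$)
$D{\left(I{\left(0 \right)},-409 \right)} + 38489 = 25 + 38489 = 38514$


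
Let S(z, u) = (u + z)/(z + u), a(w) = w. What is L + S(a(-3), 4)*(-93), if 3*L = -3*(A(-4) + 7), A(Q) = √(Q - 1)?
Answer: -100 - I*√5 ≈ -100.0 - 2.2361*I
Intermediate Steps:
A(Q) = √(-1 + Q)
L = -7 - I*√5 (L = (-3*(√(-1 - 4) + 7))/3 = (-3*(√(-5) + 7))/3 = (-3*(I*√5 + 7))/3 = (-3*(7 + I*√5))/3 = (-21 - 3*I*√5)/3 = -7 - I*√5 ≈ -7.0 - 2.2361*I)
S(z, u) = 1 (S(z, u) = (u + z)/(u + z) = 1)
L + S(a(-3), 4)*(-93) = (-7 - I*√5) + 1*(-93) = (-7 - I*√5) - 93 = -100 - I*√5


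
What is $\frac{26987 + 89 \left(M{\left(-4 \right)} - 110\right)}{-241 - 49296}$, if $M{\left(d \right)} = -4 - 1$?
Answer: $- \frac{16752}{49537} \approx -0.33817$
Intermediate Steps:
$M{\left(d \right)} = -5$ ($M{\left(d \right)} = -4 - 1 = -5$)
$\frac{26987 + 89 \left(M{\left(-4 \right)} - 110\right)}{-241 - 49296} = \frac{26987 + 89 \left(-5 - 110\right)}{-241 - 49296} = \frac{26987 + 89 \left(-115\right)}{-49537} = \left(26987 - 10235\right) \left(- \frac{1}{49537}\right) = 16752 \left(- \frac{1}{49537}\right) = - \frac{16752}{49537}$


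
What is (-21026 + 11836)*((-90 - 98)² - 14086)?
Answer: -195361020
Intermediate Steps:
(-21026 + 11836)*((-90 - 98)² - 14086) = -9190*((-188)² - 14086) = -9190*(35344 - 14086) = -9190*21258 = -195361020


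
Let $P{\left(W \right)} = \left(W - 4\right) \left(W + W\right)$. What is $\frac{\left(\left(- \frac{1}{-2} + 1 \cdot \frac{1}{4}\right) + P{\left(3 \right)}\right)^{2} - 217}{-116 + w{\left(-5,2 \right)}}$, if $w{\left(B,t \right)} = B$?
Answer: $\frac{3031}{1936} \approx 1.5656$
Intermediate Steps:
$P{\left(W \right)} = 2 W \left(-4 + W\right)$ ($P{\left(W \right)} = \left(-4 + W\right) 2 W = 2 W \left(-4 + W\right)$)
$\frac{\left(\left(- \frac{1}{-2} + 1 \cdot \frac{1}{4}\right) + P{\left(3 \right)}\right)^{2} - 217}{-116 + w{\left(-5,2 \right)}} = \frac{\left(\left(- \frac{1}{-2} + 1 \cdot \frac{1}{4}\right) + 2 \cdot 3 \left(-4 + 3\right)\right)^{2} - 217}{-116 - 5} = \frac{\left(\left(\left(-1\right) \left(- \frac{1}{2}\right) + 1 \cdot \frac{1}{4}\right) + 2 \cdot 3 \left(-1\right)\right)^{2} - 217}{-121} = \left(\left(\left(\frac{1}{2} + \frac{1}{4}\right) - 6\right)^{2} - 217\right) \left(- \frac{1}{121}\right) = \left(\left(\frac{3}{4} - 6\right)^{2} - 217\right) \left(- \frac{1}{121}\right) = \left(\left(- \frac{21}{4}\right)^{2} - 217\right) \left(- \frac{1}{121}\right) = \left(\frac{441}{16} - 217\right) \left(- \frac{1}{121}\right) = \left(- \frac{3031}{16}\right) \left(- \frac{1}{121}\right) = \frac{3031}{1936}$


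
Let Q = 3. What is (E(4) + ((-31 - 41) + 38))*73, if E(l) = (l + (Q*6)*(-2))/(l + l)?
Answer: -2774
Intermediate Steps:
E(l) = (-36 + l)/(2*l) (E(l) = (l + (3*6)*(-2))/(l + l) = (l + 18*(-2))/((2*l)) = (l - 36)*(1/(2*l)) = (-36 + l)*(1/(2*l)) = (-36 + l)/(2*l))
(E(4) + ((-31 - 41) + 38))*73 = ((½)*(-36 + 4)/4 + ((-31 - 41) + 38))*73 = ((½)*(¼)*(-32) + (-72 + 38))*73 = (-4 - 34)*73 = -38*73 = -2774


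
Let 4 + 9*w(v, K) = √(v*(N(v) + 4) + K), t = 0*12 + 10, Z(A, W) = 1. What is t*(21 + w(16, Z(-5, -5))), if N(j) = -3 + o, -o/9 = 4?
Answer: 1850/9 + 10*I*√559/9 ≈ 205.56 + 26.27*I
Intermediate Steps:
o = -36 (o = -9*4 = -36)
N(j) = -39 (N(j) = -3 - 36 = -39)
t = 10 (t = 0 + 10 = 10)
w(v, K) = -4/9 + √(K - 35*v)/9 (w(v, K) = -4/9 + √(v*(-39 + 4) + K)/9 = -4/9 + √(v*(-35) + K)/9 = -4/9 + √(-35*v + K)/9 = -4/9 + √(K - 35*v)/9)
t*(21 + w(16, Z(-5, -5))) = 10*(21 + (-4/9 + √(1 - 35*16)/9)) = 10*(21 + (-4/9 + √(1 - 560)/9)) = 10*(21 + (-4/9 + √(-559)/9)) = 10*(21 + (-4/9 + (I*√559)/9)) = 10*(21 + (-4/9 + I*√559/9)) = 10*(185/9 + I*√559/9) = 1850/9 + 10*I*√559/9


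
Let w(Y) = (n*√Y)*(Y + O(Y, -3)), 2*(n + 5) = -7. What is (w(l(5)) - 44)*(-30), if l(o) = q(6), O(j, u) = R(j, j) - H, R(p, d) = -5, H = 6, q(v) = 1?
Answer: -1230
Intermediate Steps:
n = -17/2 (n = -5 + (½)*(-7) = -5 - 7/2 = -17/2 ≈ -8.5000)
O(j, u) = -11 (O(j, u) = -5 - 1*6 = -5 - 6 = -11)
l(o) = 1
w(Y) = -17*√Y*(-11 + Y)/2 (w(Y) = (-17*√Y/2)*(Y - 11) = (-17*√Y/2)*(-11 + Y) = -17*√Y*(-11 + Y)/2)
(w(l(5)) - 44)*(-30) = (17*√1*(11 - 1*1)/2 - 44)*(-30) = ((17/2)*1*(11 - 1) - 44)*(-30) = ((17/2)*1*10 - 44)*(-30) = (85 - 44)*(-30) = 41*(-30) = -1230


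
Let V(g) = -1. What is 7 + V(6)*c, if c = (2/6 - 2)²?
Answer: 38/9 ≈ 4.2222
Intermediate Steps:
c = 25/9 (c = (2*(⅙) - 2)² = (⅓ - 2)² = (-5/3)² = 25/9 ≈ 2.7778)
7 + V(6)*c = 7 - 1*25/9 = 7 - 25/9 = 38/9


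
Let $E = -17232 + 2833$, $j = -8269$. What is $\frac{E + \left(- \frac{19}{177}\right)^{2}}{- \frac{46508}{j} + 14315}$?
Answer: $- \frac{3730194769790}{3709893805947} \approx -1.0055$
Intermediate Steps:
$E = -14399$
$\frac{E + \left(- \frac{19}{177}\right)^{2}}{- \frac{46508}{j} + 14315} = \frac{-14399 + \left(- \frac{19}{177}\right)^{2}}{- \frac{46508}{-8269} + 14315} = \frac{-14399 + \left(\left(-19\right) \frac{1}{177}\right)^{2}}{\left(-46508\right) \left(- \frac{1}{8269}\right) + 14315} = \frac{-14399 + \left(- \frac{19}{177}\right)^{2}}{\frac{46508}{8269} + 14315} = \frac{-14399 + \frac{361}{31329}}{\frac{118417243}{8269}} = \left(- \frac{451105910}{31329}\right) \frac{8269}{118417243} = - \frac{3730194769790}{3709893805947}$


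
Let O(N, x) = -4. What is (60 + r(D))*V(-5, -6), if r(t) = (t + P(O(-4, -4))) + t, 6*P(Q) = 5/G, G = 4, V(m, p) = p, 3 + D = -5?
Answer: -1061/4 ≈ -265.25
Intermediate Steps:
D = -8 (D = -3 - 5 = -8)
P(Q) = 5/24 (P(Q) = (5/4)/6 = (5*(¼))/6 = (⅙)*(5/4) = 5/24)
r(t) = 5/24 + 2*t (r(t) = (t + 5/24) + t = (5/24 + t) + t = 5/24 + 2*t)
(60 + r(D))*V(-5, -6) = (60 + (5/24 + 2*(-8)))*(-6) = (60 + (5/24 - 16))*(-6) = (60 - 379/24)*(-6) = (1061/24)*(-6) = -1061/4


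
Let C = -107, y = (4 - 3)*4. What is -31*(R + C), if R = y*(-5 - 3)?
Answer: 4309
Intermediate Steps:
y = 4 (y = 1*4 = 4)
R = -32 (R = 4*(-5 - 3) = 4*(-8) = -32)
-31*(R + C) = -31*(-32 - 107) = -31*(-139) = 4309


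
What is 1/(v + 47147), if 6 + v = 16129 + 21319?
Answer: 1/84589 ≈ 1.1822e-5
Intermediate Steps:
v = 37442 (v = -6 + (16129 + 21319) = -6 + 37448 = 37442)
1/(v + 47147) = 1/(37442 + 47147) = 1/84589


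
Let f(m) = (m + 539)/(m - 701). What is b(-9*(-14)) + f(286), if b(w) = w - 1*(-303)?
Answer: 35442/83 ≈ 427.01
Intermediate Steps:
b(w) = 303 + w (b(w) = w + 303 = 303 + w)
f(m) = (539 + m)/(-701 + m)
b(-9*(-14)) + f(286) = (303 - 9*(-14)) + (539 + 286)/(-701 + 286) = (303 + 126) + 825/(-415) = 429 - 1/415*825 = 429 - 165/83 = 35442/83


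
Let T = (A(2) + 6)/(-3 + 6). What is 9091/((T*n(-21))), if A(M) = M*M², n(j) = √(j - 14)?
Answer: -27273*I*√35/490 ≈ -329.28*I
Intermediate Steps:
n(j) = √(-14 + j)
A(M) = M³
T = 14/3 (T = (2³ + 6)/(-3 + 6) = (8 + 6)/3 = 14*(⅓) = 14/3 ≈ 4.6667)
9091/((T*n(-21))) = 9091/((14*√(-14 - 21)/3)) = 9091/((14*√(-35)/3)) = 9091/((14*(I*√35)/3)) = 9091/((14*I*√35/3)) = 9091*(-3*I*√35/490) = -27273*I*√35/490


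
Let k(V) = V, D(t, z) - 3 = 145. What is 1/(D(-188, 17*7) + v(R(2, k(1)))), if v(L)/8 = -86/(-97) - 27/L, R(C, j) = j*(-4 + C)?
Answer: 97/25520 ≈ 0.0038009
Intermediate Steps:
D(t, z) = 148 (D(t, z) = 3 + 145 = 148)
v(L) = 688/97 - 216/L (v(L) = 8*(-86/(-97) - 27/L) = 8*(-86*(-1/97) - 27/L) = 8*(86/97 - 27/L) = 688/97 - 216/L)
1/(D(-188, 17*7) + v(R(2, k(1)))) = 1/(148 + (688/97 - 216/(-4 + 2))) = 1/(148 + (688/97 - 216/(1*(-2)))) = 1/(148 + (688/97 - 216/(-2))) = 1/(148 + (688/97 - 216*(-1/2))) = 1/(148 + (688/97 + 108)) = 1/(148 + 11164/97) = 1/(25520/97) = 97/25520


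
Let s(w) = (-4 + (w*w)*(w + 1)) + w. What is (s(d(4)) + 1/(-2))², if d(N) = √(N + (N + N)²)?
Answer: 1311121/4 + 17526*√17 ≈ 4.0004e+5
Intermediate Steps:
d(N) = √(N + 4*N²) (d(N) = √(N + (2*N)²) = √(N + 4*N²))
s(w) = -4 + w + w²*(1 + w) (s(w) = (-4 + w²*(1 + w)) + w = -4 + w + w²*(1 + w))
(s(d(4)) + 1/(-2))² = ((-4 + √(4*(1 + 4*4)) + (√(4*(1 + 4*4)))² + (√(4*(1 + 4*4)))³) + 1/(-2))² = ((-4 + √(4*(1 + 16)) + (√(4*(1 + 16)))² + (√(4*(1 + 16)))³) - ½)² = ((-4 + √(4*17) + (√(4*17))² + (√(4*17))³) - ½)² = ((-4 + √68 + (√68)² + (√68)³) - ½)² = ((-4 + 2*√17 + (2*√17)² + (2*√17)³) - ½)² = ((-4 + 2*√17 + 68 + 136*√17) - ½)² = ((64 + 138*√17) - ½)² = (127/2 + 138*√17)²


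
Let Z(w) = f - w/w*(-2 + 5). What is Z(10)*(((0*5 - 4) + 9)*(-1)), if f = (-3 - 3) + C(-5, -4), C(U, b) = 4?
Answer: 25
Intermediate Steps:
f = -2 (f = (-3 - 3) + 4 = -6 + 4 = -2)
Z(w) = -5 (Z(w) = -2 - w/w*(-2 + 5) = -2 - 3 = -5)
Z(10)*(((0*5 - 4) + 9)*(-1)) = -5*((0*5 - 4) + 9)*(-1) = -5*((0 - 4) + 9)*(-1) = -5*(-4 + 9)*(-1) = -25*(-1) = -5*(-5) = 25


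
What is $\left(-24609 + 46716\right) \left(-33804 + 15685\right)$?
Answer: $-400556733$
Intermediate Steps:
$\left(-24609 + 46716\right) \left(-33804 + 15685\right) = 22107 \left(-18119\right) = -400556733$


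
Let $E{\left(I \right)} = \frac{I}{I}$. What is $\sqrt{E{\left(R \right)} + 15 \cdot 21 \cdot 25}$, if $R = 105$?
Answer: $2 \sqrt{1969} \approx 88.747$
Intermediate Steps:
$E{\left(I \right)} = 1$
$\sqrt{E{\left(R \right)} + 15 \cdot 21 \cdot 25} = \sqrt{1 + 15 \cdot 21 \cdot 25} = \sqrt{1 + 315 \cdot 25} = \sqrt{1 + 7875} = \sqrt{7876} = 2 \sqrt{1969}$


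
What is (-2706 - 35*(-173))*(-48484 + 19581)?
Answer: -96796147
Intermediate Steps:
(-2706 - 35*(-173))*(-48484 + 19581) = (-2706 + 6055)*(-28903) = 3349*(-28903) = -96796147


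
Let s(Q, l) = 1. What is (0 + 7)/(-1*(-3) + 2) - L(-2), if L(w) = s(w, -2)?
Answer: ⅖ ≈ 0.40000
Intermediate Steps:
L(w) = 1
(0 + 7)/(-1*(-3) + 2) - L(-2) = (0 + 7)/(-1*(-3) + 2) - 1*1 = 7/(3 + 2) - 1 = 7/5 - 1 = ⅖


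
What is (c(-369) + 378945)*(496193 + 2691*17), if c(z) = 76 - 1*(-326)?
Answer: 205583313180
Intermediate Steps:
c(z) = 402 (c(z) = 76 + 326 = 402)
(c(-369) + 378945)*(496193 + 2691*17) = (402 + 378945)*(496193 + 2691*17) = 379347*(496193 + 45747) = 379347*541940 = 205583313180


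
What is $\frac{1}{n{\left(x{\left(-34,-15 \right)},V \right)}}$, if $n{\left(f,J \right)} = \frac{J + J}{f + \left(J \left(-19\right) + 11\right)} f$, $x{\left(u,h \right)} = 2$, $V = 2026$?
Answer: $- \frac{38481}{8104} \approx -4.7484$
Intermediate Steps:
$n{\left(f,J \right)} = \frac{2 J f}{11 + f - 19 J}$ ($n{\left(f,J \right)} = \frac{2 J}{f - \left(-11 + 19 J\right)} f = \frac{2 J}{11 + f - 19 J} f = \frac{2 J f}{11 + f - 19 J}$)
$\frac{1}{n{\left(x{\left(-34,-15 \right)},V \right)}} = \frac{1}{2 \cdot 2026 \cdot 2 \frac{1}{11 + 2 - 38494}} = \frac{1}{2 \cdot 2026 \cdot 2 \frac{1}{-38481}} = \frac{1}{2 \cdot 2026 \cdot 2 \left(- \frac{1}{38481}\right)} = \frac{1}{- \frac{8104}{38481}} = - \frac{38481}{8104}$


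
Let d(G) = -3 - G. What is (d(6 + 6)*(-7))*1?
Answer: 105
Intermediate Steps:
(d(6 + 6)*(-7))*1 = ((-3 - (6 + 6))*(-7))*1 = ((-3 - 1*12)*(-7))*1 = ((-3 - 12)*(-7))*1 = -15*(-7)*1 = 105*1 = 105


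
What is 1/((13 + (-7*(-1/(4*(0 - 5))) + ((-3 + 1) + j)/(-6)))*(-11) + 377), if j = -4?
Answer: 20/4537 ≈ 0.0044082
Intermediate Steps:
1/((13 + (-7*(-1/(4*(0 - 5))) + ((-3 + 1) + j)/(-6)))*(-11) + 377) = 1/((13 + (-7*(-1/(4*(0 - 5))) + ((-3 + 1) - 4)/(-6)))*(-11) + 377) = 1/((13 + (-7/((-5*(-4))) + (-2 - 4)*(-⅙)))*(-11) + 377) = 1/((13 + (-7/20 - 6*(-⅙)))*(-11) + 377) = 1/((13 + (-7*1/20 + 1))*(-11) + 377) = 1/((13 + (-7/20 + 1))*(-11) + 377) = 1/((13 + 13/20)*(-11) + 377) = 1/((273/20)*(-11) + 377) = 1/(-3003/20 + 377) = 1/(4537/20) = 20/4537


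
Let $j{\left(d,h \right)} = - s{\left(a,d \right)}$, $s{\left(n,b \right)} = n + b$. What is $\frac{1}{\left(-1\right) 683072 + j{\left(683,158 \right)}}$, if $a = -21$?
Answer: $- \frac{1}{683734} \approx -1.4626 \cdot 10^{-6}$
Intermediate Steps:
$s{\left(n,b \right)} = b + n$
$j{\left(d,h \right)} = 21 - d$ ($j{\left(d,h \right)} = - (d - 21) = - (-21 + d) = 21 - d$)
$\frac{1}{\left(-1\right) 683072 + j{\left(683,158 \right)}} = \frac{1}{\left(-1\right) 683072 + \left(21 - 683\right)} = \frac{1}{-683072 + \left(21 - 683\right)} = \frac{1}{-683072 - 662} = \frac{1}{-683734} = - \frac{1}{683734}$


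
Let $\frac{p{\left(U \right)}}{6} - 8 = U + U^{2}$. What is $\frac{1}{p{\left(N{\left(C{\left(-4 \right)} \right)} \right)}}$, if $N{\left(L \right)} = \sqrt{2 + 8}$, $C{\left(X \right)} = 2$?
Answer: $\frac{3}{314} - \frac{\sqrt{10}}{1884} \approx 0.0078757$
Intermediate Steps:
$N{\left(L \right)} = \sqrt{10}$
$p{\left(U \right)} = 48 + 6 U + 6 U^{2}$ ($p{\left(U \right)} = 48 + 6 \left(U + U^{2}\right) = 48 + \left(6 U + 6 U^{2}\right) = 48 + 6 U + 6 U^{2}$)
$\frac{1}{p{\left(N{\left(C{\left(-4 \right)} \right)} \right)}} = \frac{1}{48 + 6 \sqrt{10} + 6 \left(\sqrt{10}\right)^{2}} = \frac{1}{48 + 6 \sqrt{10} + 6 \cdot 10} = \frac{1}{48 + 6 \sqrt{10} + 60} = \frac{1}{108 + 6 \sqrt{10}}$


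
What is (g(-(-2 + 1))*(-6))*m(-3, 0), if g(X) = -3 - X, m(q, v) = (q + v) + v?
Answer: -72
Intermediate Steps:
m(q, v) = q + 2*v
(g(-(-2 + 1))*(-6))*m(-3, 0) = ((-3 - (-1)*(-2 + 1))*(-6))*(-3 + 2*0) = ((-3 - (-1)*(-1))*(-6))*(-3 + 0) = ((-3 - 1*1)*(-6))*(-3) = ((-3 - 1)*(-6))*(-3) = -4*(-6)*(-3) = 24*(-3) = -72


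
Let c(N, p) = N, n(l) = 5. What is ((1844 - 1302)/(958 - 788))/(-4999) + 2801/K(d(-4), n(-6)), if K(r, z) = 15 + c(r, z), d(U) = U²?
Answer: 1190178514/13172365 ≈ 90.354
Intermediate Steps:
K(r, z) = 15 + r
((1844 - 1302)/(958 - 788))/(-4999) + 2801/K(d(-4), n(-6)) = ((1844 - 1302)/(958 - 788))/(-4999) + 2801/(15 + (-4)²) = (542/170)*(-1/4999) + 2801/(15 + 16) = (542*(1/170))*(-1/4999) + 2801/31 = (271/85)*(-1/4999) + 2801*(1/31) = -271/424915 + 2801/31 = 1190178514/13172365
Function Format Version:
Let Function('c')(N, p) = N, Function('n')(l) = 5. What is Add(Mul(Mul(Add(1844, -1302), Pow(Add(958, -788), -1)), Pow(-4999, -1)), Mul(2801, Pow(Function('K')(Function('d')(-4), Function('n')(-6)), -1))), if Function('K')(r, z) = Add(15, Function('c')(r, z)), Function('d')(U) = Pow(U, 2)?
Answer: Rational(1190178514, 13172365) ≈ 90.354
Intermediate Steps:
Function('K')(r, z) = Add(15, r)
Add(Mul(Mul(Add(1844, -1302), Pow(Add(958, -788), -1)), Pow(-4999, -1)), Mul(2801, Pow(Function('K')(Function('d')(-4), Function('n')(-6)), -1))) = Add(Mul(Mul(Add(1844, -1302), Pow(Add(958, -788), -1)), Pow(-4999, -1)), Mul(2801, Pow(Add(15, Pow(-4, 2)), -1))) = Add(Mul(Mul(542, Pow(170, -1)), Rational(-1, 4999)), Mul(2801, Pow(Add(15, 16), -1))) = Add(Mul(Mul(542, Rational(1, 170)), Rational(-1, 4999)), Mul(2801, Pow(31, -1))) = Add(Mul(Rational(271, 85), Rational(-1, 4999)), Mul(2801, Rational(1, 31))) = Add(Rational(-271, 424915), Rational(2801, 31)) = Rational(1190178514, 13172365)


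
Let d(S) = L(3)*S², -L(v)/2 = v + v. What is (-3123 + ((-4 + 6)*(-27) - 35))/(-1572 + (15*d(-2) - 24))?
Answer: 803/579 ≈ 1.3869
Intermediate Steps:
L(v) = -4*v (L(v) = -2*(v + v) = -4*v)
d(S) = -12*S² (d(S) = (-4*3)*S² = -12*S²)
(-3123 + ((-4 + 6)*(-27) - 35))/(-1572 + (15*d(-2) - 24)) = (-3123 + ((-4 + 6)*(-27) - 35))/(-1572 + (15*(-12*(-2)²) - 24)) = (-3123 + (2*(-27) - 35))/(-1572 + (15*(-12*4) - 24)) = (-3123 + (-54 - 35))/(-1572 + (15*(-48) - 24)) = (-3123 - 89)/(-1572 + (-720 - 24)) = -3212/(-1572 - 744) = -3212/(-2316) = -3212*(-1/2316) = 803/579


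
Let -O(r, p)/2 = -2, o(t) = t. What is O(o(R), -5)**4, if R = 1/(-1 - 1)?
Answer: 256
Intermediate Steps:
R = -1/2 (R = 1/(-2) = -1/2 ≈ -0.50000)
O(r, p) = 4 (O(r, p) = -2*(-2) = 4)
O(o(R), -5)**4 = 4**4 = 256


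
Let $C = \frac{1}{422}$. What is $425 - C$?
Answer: $\frac{179349}{422} \approx 425.0$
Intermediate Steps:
$C = \frac{1}{422} \approx 0.0023697$
$425 - C = 425 - \frac{1}{422} = \frac{179349}{422}$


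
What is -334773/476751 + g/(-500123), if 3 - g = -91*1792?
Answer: -81724615468/79478046791 ≈ -1.0283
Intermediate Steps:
g = 163075 (g = 3 - (-91)*1792 = 3 - 1*(-163072) = 3 + 163072 = 163075)
-334773/476751 + g/(-500123) = -334773/476751 + 163075/(-500123) = -334773*1/476751 + 163075*(-1/500123) = -111591/158917 - 163075/500123 = -81724615468/79478046791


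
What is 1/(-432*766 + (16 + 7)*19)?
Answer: -1/330475 ≈ -3.0259e-6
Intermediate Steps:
1/(-432*766 + (16 + 7)*19) = 1/(-330912 + 23*19) = 1/(-330912 + 437) = 1/(-330475) = -1/330475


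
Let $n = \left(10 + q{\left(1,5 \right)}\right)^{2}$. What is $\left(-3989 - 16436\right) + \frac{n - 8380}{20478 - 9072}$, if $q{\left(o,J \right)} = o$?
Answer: $- \frac{77658603}{3802} \approx -20426.0$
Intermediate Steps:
$n = 121$ ($n = \left(10 + 1\right)^{2} = 11^{2} = 121$)
$\left(-3989 - 16436\right) + \frac{n - 8380}{20478 - 9072} = \left(-3989 - 16436\right) + \frac{121 - 8380}{20478 - 9072} = -20425 - \frac{8259}{11406} = -20425 - \frac{2753}{3802} = - \frac{77658603}{3802}$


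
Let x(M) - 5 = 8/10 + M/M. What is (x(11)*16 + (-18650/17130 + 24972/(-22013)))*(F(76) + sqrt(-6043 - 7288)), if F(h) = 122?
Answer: 2451485315582/188541345 + 20094141931*I*sqrt(13331)/188541345 ≈ 13002.0 + 12305.0*I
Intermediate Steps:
x(M) = 34/5 (x(M) = 5 + (8/10 + M/M) = 5 + (8*(1/10) + 1) = 5 + (4/5 + 1) = 5 + 9/5 = 34/5)
(x(11)*16 + (-18650/17130 + 24972/(-22013)))*(F(76) + sqrt(-6043 - 7288)) = ((34/5)*16 + (-18650/17130 + 24972/(-22013)))*(122 + sqrt(-6043 - 7288)) = (544/5 + (-18650*1/17130 + 24972*(-1/22013)))*(122 + sqrt(-13331)) = (544/5 + (-1865/1713 - 24972/22013))*(122 + I*sqrt(13331)) = (544/5 - 83831281/37708269)*(122 + I*sqrt(13331)) = 20094141931*(122 + I*sqrt(13331))/188541345 = 2451485315582/188541345 + 20094141931*I*sqrt(13331)/188541345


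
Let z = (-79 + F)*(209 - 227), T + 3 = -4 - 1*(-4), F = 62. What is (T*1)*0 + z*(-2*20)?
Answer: -12240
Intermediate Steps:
T = -3 (T = -3 + (-4 - 1*(-4)) = -3 + (-4 + 4) = -3 + 0 = -3)
z = 306 (z = (-79 + 62)*(209 - 227) = -17*(-18) = 306)
(T*1)*0 + z*(-2*20) = -3*1*0 + 306*(-2*20) = -3*0 + 306*(-40) = 0 - 12240 = -12240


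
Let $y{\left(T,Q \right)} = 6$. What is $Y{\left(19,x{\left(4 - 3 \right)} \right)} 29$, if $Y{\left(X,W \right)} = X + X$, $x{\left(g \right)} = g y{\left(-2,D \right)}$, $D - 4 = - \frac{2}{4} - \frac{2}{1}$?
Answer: $1102$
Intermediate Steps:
$D = \frac{3}{2}$ ($D = 4 - \left(\frac{1}{2} + 2\right) = 4 - \frac{5}{2} = \frac{3}{2} \approx 1.5$)
$x{\left(g \right)} = 6 g$ ($x{\left(g \right)} = g 6 = 6 g$)
$Y{\left(X,W \right)} = 2 X$
$Y{\left(19,x{\left(4 - 3 \right)} \right)} 29 = 2 \cdot 19 \cdot 29 = 38 \cdot 29 = 1102$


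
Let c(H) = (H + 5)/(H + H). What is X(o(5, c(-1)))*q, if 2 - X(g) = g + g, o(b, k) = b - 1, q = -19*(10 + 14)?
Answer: 2736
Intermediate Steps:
c(H) = (5 + H)/(2*H) (c(H) = (5 + H)/((2*H)) = (5 + H)*(1/(2*H)) = (5 + H)/(2*H))
q = -456 (q = -19*24 = -456)
o(b, k) = -1 + b
X(g) = 2 - 2*g (X(g) = 2 - (g + g) = 2 - 2*g)
X(o(5, c(-1)))*q = (2 - 2*(-1 + 5))*(-456) = (2 - 2*4)*(-456) = (2 - 8)*(-456) = -6*(-456) = 2736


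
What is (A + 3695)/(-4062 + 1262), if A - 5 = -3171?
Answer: -529/2800 ≈ -0.18893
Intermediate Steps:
A = -3166 (A = 5 - 3171 = -3166)
(A + 3695)/(-4062 + 1262) = (-3166 + 3695)/(-4062 + 1262) = 529/(-2800) = 529*(-1/2800) = -529/2800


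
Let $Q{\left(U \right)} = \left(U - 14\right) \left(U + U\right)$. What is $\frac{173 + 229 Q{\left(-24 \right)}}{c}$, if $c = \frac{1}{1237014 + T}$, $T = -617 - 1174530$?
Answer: $25852301423$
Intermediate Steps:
$Q{\left(U \right)} = 2 U \left(-14 + U\right)$ ($Q{\left(U \right)} = \left(-14 + U\right) 2 U = 2 U \left(-14 + U\right)$)
$T = -1175147$ ($T = -617 - 1174530 = -1175147$)
$c = \frac{1}{61867}$ ($c = \frac{1}{1237014 - 1175147} = \frac{1}{61867} \approx 1.6164 \cdot 10^{-5}$)
$\frac{173 + 229 Q{\left(-24 \right)}}{c} = \left(173 + 229 \cdot 2 \left(-24\right) \left(-14 - 24\right)\right) \frac{1}{\frac{1}{61867}} = \left(173 + 229 \cdot 2 \left(-24\right) \left(-38\right)\right) 61867 = \left(173 + 229 \cdot 1824\right) 61867 = \left(173 + 417696\right) 61867 = 417869 \cdot 61867 = 25852301423$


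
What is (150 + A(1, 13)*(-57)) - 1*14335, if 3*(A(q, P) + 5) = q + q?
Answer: -13938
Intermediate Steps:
A(q, P) = -5 + 2*q/3 (A(q, P) = -5 + (q + q)/3 = -5 + (2*q)/3 = -5 + 2*q/3)
(150 + A(1, 13)*(-57)) - 1*14335 = (150 + (-5 + (2/3)*1)*(-57)) - 1*14335 = (150 + (-5 + 2/3)*(-57)) - 14335 = (150 - 13/3*(-57)) - 14335 = (150 + 247) - 14335 = 397 - 14335 = -13938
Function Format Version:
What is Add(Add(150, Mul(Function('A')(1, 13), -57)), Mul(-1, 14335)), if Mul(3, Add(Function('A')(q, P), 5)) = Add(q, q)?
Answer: -13938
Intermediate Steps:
Function('A')(q, P) = Add(-5, Mul(Rational(2, 3), q)) (Function('A')(q, P) = Add(-5, Mul(Rational(1, 3), Add(q, q))) = Add(-5, Mul(Rational(1, 3), Mul(2, q))) = Add(-5, Mul(Rational(2, 3), q)))
Add(Add(150, Mul(Function('A')(1, 13), -57)), Mul(-1, 14335)) = Add(Add(150, Mul(Add(-5, Mul(Rational(2, 3), 1)), -57)), Mul(-1, 14335)) = Add(Add(150, Mul(Add(-5, Rational(2, 3)), -57)), -14335) = Add(Add(150, Mul(Rational(-13, 3), -57)), -14335) = Add(Add(150, 247), -14335) = Add(397, -14335) = -13938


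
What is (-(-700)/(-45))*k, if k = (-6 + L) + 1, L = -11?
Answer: 2240/9 ≈ 248.89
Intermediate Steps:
k = -16 (k = (-6 - 11) + 1 = -17 + 1 = -16)
(-(-700)/(-45))*k = -(-700)/(-45)*(-16) = -(-700)*(-1)/45*(-16) = -20*7/9*(-16) = -140/9*(-16) = 2240/9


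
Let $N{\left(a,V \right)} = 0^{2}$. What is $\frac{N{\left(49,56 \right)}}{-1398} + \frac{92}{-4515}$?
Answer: $- \frac{92}{4515} \approx -0.020377$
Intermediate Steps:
$N{\left(a,V \right)} = 0$
$\frac{N{\left(49,56 \right)}}{-1398} + \frac{92}{-4515} = \frac{0}{-1398} + \frac{92}{-4515} = 0 \left(- \frac{1}{1398}\right) + 92 \left(- \frac{1}{4515}\right) = 0 - \frac{92}{4515} = - \frac{92}{4515}$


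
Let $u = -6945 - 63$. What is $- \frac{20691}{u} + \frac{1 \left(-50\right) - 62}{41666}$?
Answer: $\frac{143554385}{48665888} \approx 2.9498$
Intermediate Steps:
$u = -7008$
$- \frac{20691}{u} + \frac{1 \left(-50\right) - 62}{41666} = - \frac{20691}{-7008} + \frac{1 \left(-50\right) - 62}{41666} = \left(-20691\right) \left(- \frac{1}{7008}\right) + \left(-50 - 62\right) \frac{1}{41666} = \frac{6897}{2336} - \frac{56}{20833} = \frac{143554385}{48665888}$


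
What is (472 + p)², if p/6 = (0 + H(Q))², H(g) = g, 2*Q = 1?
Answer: 896809/4 ≈ 2.2420e+5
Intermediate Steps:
Q = ½ (Q = (½)*1 = ½ ≈ 0.50000)
p = 3/2 (p = 6*(0 + ½)² = 6*(½)² = 6*(¼) = 3/2 ≈ 1.5000)
(472 + p)² = (472 + 3/2)² = (947/2)² = 896809/4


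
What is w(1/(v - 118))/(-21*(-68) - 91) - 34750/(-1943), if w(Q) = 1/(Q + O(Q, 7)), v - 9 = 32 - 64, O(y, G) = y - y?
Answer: 46186787/2597791 ≈ 17.779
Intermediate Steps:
O(y, G) = 0
v = -23 (v = 9 + (32 - 64) = 9 - 32 = -23)
w(Q) = 1/Q (w(Q) = 1/(Q + 0) = 1/Q)
w(1/(v - 118))/(-21*(-68) - 91) - 34750/(-1943) = 1/((1/(-23 - 118))*(-21*(-68) - 91)) - 34750/(-1943) = 1/((1/(-141))*(1428 - 91)) - 34750*(-1/1943) = 1/(-1/141*1337) + 34750/1943 = -141*1/1337 + 34750/1943 = -141/1337 + 34750/1943 = 46186787/2597791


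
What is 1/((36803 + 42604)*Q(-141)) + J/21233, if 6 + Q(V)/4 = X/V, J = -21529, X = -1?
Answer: -113299865843/111742059780 ≈ -1.0139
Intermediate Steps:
Q(V) = -24 - 4/V (Q(V) = -24 + 4*(-1/V) = -24 - 4/V)
1/((36803 + 42604)*Q(-141)) + J/21233 = 1/((36803 + 42604)*(-24 - 4/(-141))) - 21529/21233 = 1/(79407*(-24 - 4*(-1/141))) - 21529*1/21233 = 1/(79407*(-24 + 4/141)) - 21529/21233 = 1/(79407*(-3380/141)) - 21529/21233 = (1/79407)*(-141/3380) - 21529/21233 = -47/89465220 - 21529/21233 = -113299865843/111742059780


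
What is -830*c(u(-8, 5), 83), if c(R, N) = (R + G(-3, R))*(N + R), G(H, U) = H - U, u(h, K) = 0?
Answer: 206670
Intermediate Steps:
c(R, N) = -3*N - 3*R (c(R, N) = (R + (-3 - R))*(N + R) = -3*(N + R) = -3*N - 3*R)
-830*c(u(-8, 5), 83) = -830*(-3*83 - 3*0) = -830*(-249 + 0) = -830*(-249) = 206670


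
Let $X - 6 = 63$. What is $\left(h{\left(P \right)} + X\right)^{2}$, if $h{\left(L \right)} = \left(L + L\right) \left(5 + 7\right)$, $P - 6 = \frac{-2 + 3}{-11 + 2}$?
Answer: $\frac{398161}{9} \approx 44240.0$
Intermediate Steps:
$X = 69$ ($X = 6 + 63 = 69$)
$P = \frac{53}{9}$ ($P = 6 + \frac{-2 + 3}{-11 + 2} = 6 + 1 \frac{1}{-9} = 6 + 1 \left(- \frac{1}{9}\right) = 6 - \frac{1}{9} = \frac{53}{9} \approx 5.8889$)
$h{\left(L \right)} = 24 L$ ($h{\left(L \right)} = 2 L 12 = 24 L$)
$\left(h{\left(P \right)} + X\right)^{2} = \left(24 \cdot \frac{53}{9} + 69\right)^{2} = \left(\frac{424}{3} + 69\right)^{2} = \left(\frac{631}{3}\right)^{2} = \frac{398161}{9}$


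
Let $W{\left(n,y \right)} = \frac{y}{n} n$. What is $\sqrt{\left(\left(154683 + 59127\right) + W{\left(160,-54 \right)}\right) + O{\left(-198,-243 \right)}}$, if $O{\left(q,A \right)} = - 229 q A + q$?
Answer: $2 i \sqrt{2701137} \approx 3287.0 i$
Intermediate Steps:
$O{\left(q,A \right)} = q - 229 A q$ ($O{\left(q,A \right)} = - 229 A q + q = q - 229 A q$)
$W{\left(n,y \right)} = y$
$\sqrt{\left(\left(154683 + 59127\right) + W{\left(160,-54 \right)}\right) + O{\left(-198,-243 \right)}} = \sqrt{\left(\left(154683 + 59127\right) - 54\right) - 198 \left(1 - -55647\right)} = \sqrt{\left(213810 - 54\right) - 198 \left(1 + 55647\right)} = \sqrt{213756 - 11018304} = \sqrt{-10804548} = 2 i \sqrt{2701137}$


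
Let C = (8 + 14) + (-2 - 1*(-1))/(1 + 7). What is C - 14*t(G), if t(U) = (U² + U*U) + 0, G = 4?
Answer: -3409/8 ≈ -426.13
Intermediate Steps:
t(U) = 2*U² (t(U) = (U² + U²) + 0 = 2*U² + 0 = 2*U²)
C = 175/8 (C = 22 + (-2 + 1)/8 = 22 - 1*⅛ = 22 - ⅛ = 175/8 ≈ 21.875)
C - 14*t(G) = 175/8 - 28*4² = 175/8 - 28*16 = 175/8 - 14*32 = 175/8 - 448 = -3409/8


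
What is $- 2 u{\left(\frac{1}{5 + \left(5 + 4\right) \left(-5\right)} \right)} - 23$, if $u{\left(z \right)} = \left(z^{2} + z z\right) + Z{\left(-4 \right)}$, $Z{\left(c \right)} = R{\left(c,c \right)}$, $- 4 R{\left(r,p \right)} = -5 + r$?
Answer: $- \frac{11001}{400} \approx -27.503$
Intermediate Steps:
$R{\left(r,p \right)} = \frac{5}{4} - \frac{r}{4}$ ($R{\left(r,p \right)} = - \frac{-5 + r}{4} = \frac{5}{4} - \frac{r}{4}$)
$Z{\left(c \right)} = \frac{5}{4} - \frac{c}{4}$
$u{\left(z \right)} = \frac{9}{4} + 2 z^{2}$ ($u{\left(z \right)} = \left(z^{2} + z z\right) + \left(\frac{5}{4} - -1\right) = \left(z^{2} + z^{2}\right) + \left(\frac{5}{4} + 1\right) = 2 z^{2} + \frac{9}{4} = \frac{9}{4} + 2 z^{2}$)
$- 2 u{\left(\frac{1}{5 + \left(5 + 4\right) \left(-5\right)} \right)} - 23 = - 2 \left(\frac{9}{4} + 2 \left(\frac{1}{5 + \left(5 + 4\right) \left(-5\right)}\right)^{2}\right) - 23 = - 2 \left(\frac{9}{4} + 2 \left(\frac{1}{5 + 9 \left(-5\right)}\right)^{2}\right) - 23 = - 2 \left(\frac{9}{4} + 2 \left(\frac{1}{5 - 45}\right)^{2}\right) - 23 = - 2 \left(\frac{9}{4} + 2 \left(\frac{1}{-40}\right)^{2}\right) - 23 = - 2 \left(\frac{9}{4} + 2 \left(- \frac{1}{40}\right)^{2}\right) - 23 = - 2 \left(\frac{9}{4} + 2 \cdot \frac{1}{1600}\right) - 23 = - 2 \left(\frac{9}{4} + \frac{1}{800}\right) - 23 = \left(-2\right) \frac{1801}{800} - 23 = - \frac{1801}{400} - 23 = - \frac{11001}{400}$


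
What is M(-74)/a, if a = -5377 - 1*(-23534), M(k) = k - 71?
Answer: -145/18157 ≈ -0.0079859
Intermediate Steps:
M(k) = -71 + k
a = 18157 (a = -5377 + 23534 = 18157)
M(-74)/a = (-71 - 74)/18157 = -145*1/18157 = -145/18157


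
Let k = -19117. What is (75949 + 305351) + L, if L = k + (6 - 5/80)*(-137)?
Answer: 5781913/16 ≈ 3.6137e+5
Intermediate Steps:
L = -318887/16 (L = -19117 + (6 - 5/80)*(-137) = -19117 + (6 - 5*1/80)*(-137) = -19117 + (6 - 1/16)*(-137) = -19117 + (95/16)*(-137) = -19117 - 13015/16 = -318887/16 ≈ -19930.)
(75949 + 305351) + L = (75949 + 305351) - 318887/16 = 381300 - 318887/16 = 5781913/16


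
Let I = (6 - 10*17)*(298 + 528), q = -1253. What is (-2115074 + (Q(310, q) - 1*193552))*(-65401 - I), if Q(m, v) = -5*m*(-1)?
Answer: -161640665788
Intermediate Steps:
Q(m, v) = 5*m
I = -135464 (I = (6 - 170)*826 = -164*826 = -135464)
(-2115074 + (Q(310, q) - 1*193552))*(-65401 - I) = (-2115074 + (5*310 - 1*193552))*(-65401 - 1*(-135464)) = (-2115074 + (1550 - 193552))*(-65401 + 135464) = (-2115074 - 192002)*70063 = -2307076*70063 = -161640665788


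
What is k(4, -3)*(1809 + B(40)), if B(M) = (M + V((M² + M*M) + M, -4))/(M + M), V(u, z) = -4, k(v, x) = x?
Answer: -108567/20 ≈ -5428.4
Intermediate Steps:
B(M) = (-4 + M)/(2*M) (B(M) = (M - 4)/(M + M) = (-4 + M)/((2*M)) = (-4 + M)*(1/(2*M)) = (-4 + M)/(2*M))
k(4, -3)*(1809 + B(40)) = -3*(1809 + (½)*(-4 + 40)/40) = -3*(1809 + (½)*(1/40)*36) = -3*(1809 + 9/20) = -3*36189/20 = -108567/20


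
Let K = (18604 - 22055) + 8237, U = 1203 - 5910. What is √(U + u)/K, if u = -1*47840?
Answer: I*√52547/4786 ≈ 0.047896*I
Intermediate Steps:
U = -4707
u = -47840
K = 4786 (K = -3451 + 8237 = 4786)
√(U + u)/K = √(-4707 - 47840)/4786 = √(-52547)*(1/4786) = (I*√52547)*(1/4786) = I*√52547/4786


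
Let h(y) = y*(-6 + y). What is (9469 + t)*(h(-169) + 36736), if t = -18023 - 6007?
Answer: -965554471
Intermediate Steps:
t = -24030
(9469 + t)*(h(-169) + 36736) = (9469 - 24030)*(-169*(-6 - 169) + 36736) = -14561*(-169*(-175) + 36736) = -14561*(29575 + 36736) = -14561*66311 = -965554471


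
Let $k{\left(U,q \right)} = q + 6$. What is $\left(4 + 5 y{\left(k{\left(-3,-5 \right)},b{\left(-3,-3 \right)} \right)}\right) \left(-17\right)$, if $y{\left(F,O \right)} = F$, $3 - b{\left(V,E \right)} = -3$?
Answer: $-153$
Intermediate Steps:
$b{\left(V,E \right)} = 6$ ($b{\left(V,E \right)} = 3 - -3 = 3 + 3 = 6$)
$k{\left(U,q \right)} = 6 + q$
$\left(4 + 5 y{\left(k{\left(-3,-5 \right)},b{\left(-3,-3 \right)} \right)}\right) \left(-17\right) = \left(4 + 5 \left(6 - 5\right)\right) \left(-17\right) = \left(4 + 5 \cdot 1\right) \left(-17\right) = \left(4 + 5\right) \left(-17\right) = 9 \left(-17\right) = -153$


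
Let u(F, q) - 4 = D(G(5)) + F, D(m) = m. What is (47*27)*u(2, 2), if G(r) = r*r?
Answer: 39339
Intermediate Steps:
G(r) = r²
u(F, q) = 29 + F (u(F, q) = 4 + (5² + F) = 4 + (25 + F) = 29 + F)
(47*27)*u(2, 2) = (47*27)*(29 + 2) = 1269*31 = 39339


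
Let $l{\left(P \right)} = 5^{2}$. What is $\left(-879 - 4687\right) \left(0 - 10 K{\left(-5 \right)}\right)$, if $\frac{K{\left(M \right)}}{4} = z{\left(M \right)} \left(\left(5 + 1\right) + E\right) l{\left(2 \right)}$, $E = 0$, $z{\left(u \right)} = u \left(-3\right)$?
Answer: $500940000$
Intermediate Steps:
$z{\left(u \right)} = - 3 u$
$l{\left(P \right)} = 25$
$K{\left(M \right)} = - 1800 M$ ($K{\left(M \right)} = 4 - 3 M \left(\left(5 + 1\right) + 0\right) 25 = 4 - 3 M \left(6 + 0\right) 25 = 4 - 3 M 6 \cdot 25 = 4 - 18 M 25 = 4 \left(- 450 M\right) = - 1800 M$)
$\left(-879 - 4687\right) \left(0 - 10 K{\left(-5 \right)}\right) = \left(-879 - 4687\right) \left(0 - 10 \left(\left(-1800\right) \left(-5\right)\right)\right) = - 5566 \left(0 - 90000\right) = \left(-5566\right) \left(-90000\right) = 500940000$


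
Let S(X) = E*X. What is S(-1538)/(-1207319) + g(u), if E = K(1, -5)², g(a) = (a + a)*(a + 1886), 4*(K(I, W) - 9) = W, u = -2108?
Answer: 9039941800513/9658552 ≈ 9.3595e+5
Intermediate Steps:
K(I, W) = 9 + W/4
g(a) = 2*a*(1886 + a) (g(a) = (2*a)*(1886 + a) = 2*a*(1886 + a))
E = 961/16 (E = (9 + (¼)*(-5))² = (9 - 5/4)² = (31/4)² = 961/16 ≈ 60.063)
S(X) = 961*X/16
S(-1538)/(-1207319) + g(u) = ((961/16)*(-1538))/(-1207319) + 2*(-2108)*(1886 - 2108) = -739009/8*(-1/1207319) + 2*(-2108)*(-222) = 739009/9658552 + 935952 = 9039941800513/9658552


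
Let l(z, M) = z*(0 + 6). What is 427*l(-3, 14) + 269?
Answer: -7417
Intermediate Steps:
l(z, M) = 6*z (l(z, M) = z*6 = 6*z)
427*l(-3, 14) + 269 = 427*(6*(-3)) + 269 = 427*(-18) + 269 = -7686 + 269 = -7417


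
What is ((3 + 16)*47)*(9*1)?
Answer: 8037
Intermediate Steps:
((3 + 16)*47)*(9*1) = (19*47)*9 = 893*9 = 8037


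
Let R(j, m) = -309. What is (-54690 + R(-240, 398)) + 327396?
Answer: 272397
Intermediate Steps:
(-54690 + R(-240, 398)) + 327396 = (-54690 - 309) + 327396 = -54999 + 327396 = 272397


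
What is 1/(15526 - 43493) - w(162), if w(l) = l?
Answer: -4530655/27967 ≈ -162.00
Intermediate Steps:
1/(15526 - 43493) - w(162) = 1/(15526 - 43493) - 1*162 = 1/(-27967) - 162 = -1/27967 - 162 = -4530655/27967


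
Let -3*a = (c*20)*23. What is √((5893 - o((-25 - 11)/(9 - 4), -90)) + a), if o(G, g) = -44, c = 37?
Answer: √2373/3 ≈ 16.238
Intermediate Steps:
a = -17020/3 (a = -37*20*23/3 = -740*23/3 = -⅓*17020 = -17020/3 ≈ -5673.3)
√((5893 - o((-25 - 11)/(9 - 4), -90)) + a) = √((5893 - 1*(-44)) - 17020/3) = √((5893 + 44) - 17020/3) = √(5937 - 17020/3) = √(791/3) = √2373/3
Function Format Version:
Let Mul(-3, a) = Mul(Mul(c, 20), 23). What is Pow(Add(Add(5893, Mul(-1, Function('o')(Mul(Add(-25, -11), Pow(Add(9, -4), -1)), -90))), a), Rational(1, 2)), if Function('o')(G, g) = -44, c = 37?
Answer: Mul(Rational(1, 3), Pow(2373, Rational(1, 2))) ≈ 16.238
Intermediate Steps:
a = Rational(-17020, 3) (a = Mul(Rational(-1, 3), Mul(Mul(37, 20), 23)) = Mul(Rational(-1, 3), Mul(740, 23)) = Mul(Rational(-1, 3), 17020) = Rational(-17020, 3) ≈ -5673.3)
Pow(Add(Add(5893, Mul(-1, Function('o')(Mul(Add(-25, -11), Pow(Add(9, -4), -1)), -90))), a), Rational(1, 2)) = Pow(Add(Add(5893, Mul(-1, -44)), Rational(-17020, 3)), Rational(1, 2)) = Pow(Add(Add(5893, 44), Rational(-17020, 3)), Rational(1, 2)) = Pow(Add(5937, Rational(-17020, 3)), Rational(1, 2)) = Pow(Rational(791, 3), Rational(1, 2)) = Mul(Rational(1, 3), Pow(2373, Rational(1, 2)))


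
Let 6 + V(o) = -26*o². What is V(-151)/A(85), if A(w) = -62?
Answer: 296416/31 ≈ 9561.8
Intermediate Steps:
V(o) = -6 - 26*o²
V(-151)/A(85) = (-6 - 26*(-151)²)/(-62) = (-6 - 26*22801)*(-1/62) = (-6 - 592826)*(-1/62) = -592832*(-1/62) = 296416/31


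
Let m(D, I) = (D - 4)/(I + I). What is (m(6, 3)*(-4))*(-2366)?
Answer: 9464/3 ≈ 3154.7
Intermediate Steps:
m(D, I) = (-4 + D)/(2*I) (m(D, I) = (-4 + D)/((2*I)) = (-4 + D)*(1/(2*I)) = (-4 + D)/(2*I))
(m(6, 3)*(-4))*(-2366) = (((1/2)*(-4 + 6)/3)*(-4))*(-2366) = (((1/2)*(1/3)*2)*(-4))*(-2366) = ((1/3)*(-4))*(-2366) = -4/3*(-2366) = 9464/3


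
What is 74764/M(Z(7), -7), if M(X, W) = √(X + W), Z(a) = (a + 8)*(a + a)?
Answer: 74764*√203/203 ≈ 5247.4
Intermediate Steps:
Z(a) = 2*a*(8 + a) (Z(a) = (8 + a)*(2*a) = 2*a*(8 + a))
M(X, W) = √(W + X)
74764/M(Z(7), -7) = 74764/(√(-7 + 2*7*(8 + 7))) = 74764/(√(-7 + 2*7*15)) = 74764/(√(-7 + 210)) = 74764/(√203) = 74764*(√203/203) = 74764*√203/203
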